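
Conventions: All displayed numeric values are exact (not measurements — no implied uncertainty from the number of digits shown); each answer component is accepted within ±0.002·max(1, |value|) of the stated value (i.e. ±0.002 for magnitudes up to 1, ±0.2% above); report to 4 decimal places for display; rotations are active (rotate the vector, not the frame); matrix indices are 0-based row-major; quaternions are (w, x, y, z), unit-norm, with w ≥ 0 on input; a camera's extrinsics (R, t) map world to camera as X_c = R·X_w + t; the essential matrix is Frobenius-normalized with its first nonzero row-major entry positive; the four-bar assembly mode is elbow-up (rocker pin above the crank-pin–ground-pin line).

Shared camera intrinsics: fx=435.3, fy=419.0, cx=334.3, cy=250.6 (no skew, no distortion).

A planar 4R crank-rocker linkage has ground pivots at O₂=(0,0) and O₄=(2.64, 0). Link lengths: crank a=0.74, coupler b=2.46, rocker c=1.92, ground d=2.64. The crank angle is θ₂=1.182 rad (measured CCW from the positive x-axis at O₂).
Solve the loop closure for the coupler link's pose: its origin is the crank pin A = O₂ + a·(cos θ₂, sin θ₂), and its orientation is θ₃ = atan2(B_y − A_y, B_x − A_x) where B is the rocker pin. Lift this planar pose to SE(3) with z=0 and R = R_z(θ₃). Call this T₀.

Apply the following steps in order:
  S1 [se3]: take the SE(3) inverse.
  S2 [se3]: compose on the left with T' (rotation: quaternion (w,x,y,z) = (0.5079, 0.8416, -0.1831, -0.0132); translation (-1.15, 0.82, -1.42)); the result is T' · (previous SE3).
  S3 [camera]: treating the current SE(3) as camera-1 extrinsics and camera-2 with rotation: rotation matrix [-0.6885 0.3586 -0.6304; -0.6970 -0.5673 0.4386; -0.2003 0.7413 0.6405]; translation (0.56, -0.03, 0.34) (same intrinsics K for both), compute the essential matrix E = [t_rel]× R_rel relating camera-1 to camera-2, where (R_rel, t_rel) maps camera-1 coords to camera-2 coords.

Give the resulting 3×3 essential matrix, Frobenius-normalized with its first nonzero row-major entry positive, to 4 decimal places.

matrix = [0.4634 0.4924 0.0169; -0.1578 0.3592 0.2662; -0.4179 0.2035 0.3189]

source (fourbar_fk): coupler pose = R=[0.8679 -0.4968 0.0000; 0.4968 0.8679 0.0000; 0.0000 0.0000 1.0000], t=(0.2805, 0.6848, 0.0000)
after S1 (invert_se3): R=[0.8679 0.4968 0.0000; -0.4968 0.8679 0.0000; 0.0000 0.0000 1.0000], t=(-0.5836, -0.4549, 0.0000)
after S2 (compose_se3): R=[0.9558 0.2074 -0.2082; -0.0720 -0.5217 -0.8501; -0.2850 0.8275 -0.4837], t=(-1.5602, 1.1974, -1.9067)
after S3 (essential): [0.4634 0.4924 0.0169; -0.1578 0.3592 0.2662; -0.4179 0.2035 0.3189]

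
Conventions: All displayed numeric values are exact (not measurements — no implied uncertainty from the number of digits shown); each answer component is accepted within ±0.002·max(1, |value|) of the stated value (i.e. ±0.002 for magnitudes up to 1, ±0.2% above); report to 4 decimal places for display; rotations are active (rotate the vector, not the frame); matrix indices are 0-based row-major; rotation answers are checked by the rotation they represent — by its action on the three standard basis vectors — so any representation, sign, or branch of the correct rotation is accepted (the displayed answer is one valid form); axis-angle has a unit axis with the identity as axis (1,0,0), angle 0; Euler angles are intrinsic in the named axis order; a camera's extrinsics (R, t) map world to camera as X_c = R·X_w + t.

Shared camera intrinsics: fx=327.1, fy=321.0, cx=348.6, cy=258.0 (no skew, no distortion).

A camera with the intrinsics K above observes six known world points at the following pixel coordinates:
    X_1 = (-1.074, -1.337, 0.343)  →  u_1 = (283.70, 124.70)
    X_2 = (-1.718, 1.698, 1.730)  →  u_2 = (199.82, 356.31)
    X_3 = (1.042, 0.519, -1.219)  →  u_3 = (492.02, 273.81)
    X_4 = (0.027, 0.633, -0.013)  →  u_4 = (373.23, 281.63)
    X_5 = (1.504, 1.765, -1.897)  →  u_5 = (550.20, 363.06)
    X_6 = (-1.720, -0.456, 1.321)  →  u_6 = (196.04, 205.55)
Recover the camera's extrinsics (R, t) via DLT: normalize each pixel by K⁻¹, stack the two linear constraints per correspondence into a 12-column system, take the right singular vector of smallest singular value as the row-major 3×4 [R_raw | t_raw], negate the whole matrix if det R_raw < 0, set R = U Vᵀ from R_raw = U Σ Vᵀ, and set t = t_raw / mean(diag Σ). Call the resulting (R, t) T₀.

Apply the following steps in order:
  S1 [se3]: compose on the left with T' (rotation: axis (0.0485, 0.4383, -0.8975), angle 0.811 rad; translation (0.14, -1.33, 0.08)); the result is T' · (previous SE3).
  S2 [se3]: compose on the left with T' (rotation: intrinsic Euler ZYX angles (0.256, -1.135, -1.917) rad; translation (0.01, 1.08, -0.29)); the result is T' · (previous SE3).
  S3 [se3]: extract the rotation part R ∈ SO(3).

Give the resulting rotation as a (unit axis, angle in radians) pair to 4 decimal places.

source (pnp_recover): camera pose = R=[0.6951 0.0152 -0.7187; -0.1407 0.9833 -0.1153; 0.7050 0.1813 0.6857], t=(0.3000, -0.2901, 4.3607)
after S1 (compose_se3): R=[0.6013 0.7120 -0.3627; -0.6641 0.6977 0.2685; 0.4443 0.0794 0.8924], t=(1.4827, -2.4276, 4.1027)
after S2 (compose_se3): R=[-0.3330 0.9310 0.1495; 0.5778 0.0762 0.8126; 0.7452 0.3570 -0.5633], t=(-1.3520, 5.5643, 1.4304)
after S3 (rot_of_se3): [-0.3330 0.9310 0.1495; 0.5778 0.0762 0.8126; 0.7452 0.3570 -0.5633]

rotation (axis_angle) = ((-0.5496, -0.7186, -0.4261), 2.7142)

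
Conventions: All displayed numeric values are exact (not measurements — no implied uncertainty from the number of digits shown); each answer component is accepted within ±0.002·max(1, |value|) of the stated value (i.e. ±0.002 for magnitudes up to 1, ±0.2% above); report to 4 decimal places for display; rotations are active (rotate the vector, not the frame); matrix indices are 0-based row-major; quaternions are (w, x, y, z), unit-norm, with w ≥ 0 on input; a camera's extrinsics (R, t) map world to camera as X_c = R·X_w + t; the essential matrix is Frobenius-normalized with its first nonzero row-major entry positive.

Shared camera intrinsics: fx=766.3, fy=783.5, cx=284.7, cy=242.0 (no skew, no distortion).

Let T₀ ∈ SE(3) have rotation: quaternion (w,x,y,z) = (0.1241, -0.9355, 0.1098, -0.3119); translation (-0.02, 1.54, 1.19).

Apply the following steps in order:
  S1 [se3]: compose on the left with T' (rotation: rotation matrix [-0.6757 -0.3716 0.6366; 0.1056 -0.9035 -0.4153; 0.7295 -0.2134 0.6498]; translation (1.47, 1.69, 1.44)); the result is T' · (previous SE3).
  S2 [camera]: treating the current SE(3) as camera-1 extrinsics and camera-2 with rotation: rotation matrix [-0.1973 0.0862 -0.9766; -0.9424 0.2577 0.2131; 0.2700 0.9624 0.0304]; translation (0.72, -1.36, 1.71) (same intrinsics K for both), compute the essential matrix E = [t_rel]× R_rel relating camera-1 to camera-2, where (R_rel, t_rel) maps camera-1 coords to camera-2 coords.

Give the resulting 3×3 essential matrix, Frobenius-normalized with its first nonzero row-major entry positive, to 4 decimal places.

after S1 (compose_se3): R=[-0.0686 0.2463 -0.9668; 0.1070 0.9653 0.2383; 0.9919 -0.0871 -0.0926], t=(1.6688, -0.1978, 1.8700)
after S2 (essential): [0.0972 0.1638 0.5961; 0.6078 0.2227 -0.0032; -0.2528 -0.0169 0.3538]

matrix = [0.0972 0.1638 0.5961; 0.6078 0.2227 -0.0032; -0.2528 -0.0169 0.3538]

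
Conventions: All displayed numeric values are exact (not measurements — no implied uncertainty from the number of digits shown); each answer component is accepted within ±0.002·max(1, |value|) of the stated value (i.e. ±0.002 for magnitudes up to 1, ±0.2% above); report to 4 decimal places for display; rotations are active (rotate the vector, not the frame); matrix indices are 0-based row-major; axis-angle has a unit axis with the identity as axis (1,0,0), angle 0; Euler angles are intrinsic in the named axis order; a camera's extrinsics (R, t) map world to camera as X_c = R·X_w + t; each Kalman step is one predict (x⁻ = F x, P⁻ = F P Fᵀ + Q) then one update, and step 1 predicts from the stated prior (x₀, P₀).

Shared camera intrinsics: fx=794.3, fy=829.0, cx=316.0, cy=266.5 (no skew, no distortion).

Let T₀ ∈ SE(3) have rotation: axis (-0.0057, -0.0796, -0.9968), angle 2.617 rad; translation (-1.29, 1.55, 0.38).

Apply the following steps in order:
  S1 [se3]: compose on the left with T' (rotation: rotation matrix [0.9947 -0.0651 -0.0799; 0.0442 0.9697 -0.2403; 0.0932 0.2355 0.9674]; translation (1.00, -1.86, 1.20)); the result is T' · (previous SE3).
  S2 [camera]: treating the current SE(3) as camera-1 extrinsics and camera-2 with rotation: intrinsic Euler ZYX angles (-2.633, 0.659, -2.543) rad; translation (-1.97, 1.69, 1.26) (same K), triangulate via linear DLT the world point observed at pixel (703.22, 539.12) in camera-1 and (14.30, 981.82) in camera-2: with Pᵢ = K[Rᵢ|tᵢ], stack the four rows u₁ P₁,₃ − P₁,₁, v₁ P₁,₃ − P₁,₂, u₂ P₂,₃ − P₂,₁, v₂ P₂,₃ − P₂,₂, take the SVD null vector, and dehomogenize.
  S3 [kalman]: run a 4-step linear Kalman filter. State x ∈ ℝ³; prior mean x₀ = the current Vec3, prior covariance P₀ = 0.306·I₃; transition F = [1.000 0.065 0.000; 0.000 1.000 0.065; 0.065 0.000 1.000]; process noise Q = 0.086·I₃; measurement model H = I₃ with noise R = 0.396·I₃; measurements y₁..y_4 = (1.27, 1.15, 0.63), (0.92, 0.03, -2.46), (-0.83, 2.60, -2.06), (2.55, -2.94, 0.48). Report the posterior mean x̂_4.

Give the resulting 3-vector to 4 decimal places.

after S1 (compose_se3): R=[-0.8324 0.5415 -0.1179; -0.5337 -0.8406 -0.0924; -0.1492 -0.0140 0.9887], t=(-0.4144, -0.5053, 1.8125)
after S2 (triangulate): (-1.6752, -0.2232, -0.2463)
after S3 (kf_track): (0.8867, -0.4009, -0.6732)

result = (0.8867, -0.4009, -0.6732)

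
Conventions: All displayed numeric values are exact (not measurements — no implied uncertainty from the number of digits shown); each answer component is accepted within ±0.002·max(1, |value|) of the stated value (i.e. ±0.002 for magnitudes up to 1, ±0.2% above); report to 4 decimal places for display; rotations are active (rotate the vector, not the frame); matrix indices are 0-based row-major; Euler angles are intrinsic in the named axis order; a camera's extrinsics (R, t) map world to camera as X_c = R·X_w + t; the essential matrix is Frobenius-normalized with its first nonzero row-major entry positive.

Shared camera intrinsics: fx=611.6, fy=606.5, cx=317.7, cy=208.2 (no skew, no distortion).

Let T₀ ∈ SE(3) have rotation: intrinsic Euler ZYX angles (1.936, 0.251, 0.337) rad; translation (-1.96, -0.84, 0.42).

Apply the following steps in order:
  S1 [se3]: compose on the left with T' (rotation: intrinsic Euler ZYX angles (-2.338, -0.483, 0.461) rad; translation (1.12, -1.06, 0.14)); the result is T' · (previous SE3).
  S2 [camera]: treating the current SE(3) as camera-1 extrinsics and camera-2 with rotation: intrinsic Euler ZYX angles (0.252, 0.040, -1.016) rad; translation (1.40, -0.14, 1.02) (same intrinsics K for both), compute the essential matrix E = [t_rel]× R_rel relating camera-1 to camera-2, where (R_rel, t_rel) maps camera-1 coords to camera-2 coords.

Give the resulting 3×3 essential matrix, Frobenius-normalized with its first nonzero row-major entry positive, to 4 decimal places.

matrix = [0.2555 0.2314 0.6095; -0.5733 0.2973 0.1656; -0.2432 0.0717 -0.0319]

after S1 (compose_se3): R=[0.9336 0.3446 0.0984; -0.3584 0.8986 0.2531; -0.0012 -0.2715 0.9624], t=(1.6496, 0.8422, -0.7681)
after S2 (essential): [0.2555 0.2314 0.6095; -0.5733 0.2973 0.1656; -0.2432 0.0717 -0.0319]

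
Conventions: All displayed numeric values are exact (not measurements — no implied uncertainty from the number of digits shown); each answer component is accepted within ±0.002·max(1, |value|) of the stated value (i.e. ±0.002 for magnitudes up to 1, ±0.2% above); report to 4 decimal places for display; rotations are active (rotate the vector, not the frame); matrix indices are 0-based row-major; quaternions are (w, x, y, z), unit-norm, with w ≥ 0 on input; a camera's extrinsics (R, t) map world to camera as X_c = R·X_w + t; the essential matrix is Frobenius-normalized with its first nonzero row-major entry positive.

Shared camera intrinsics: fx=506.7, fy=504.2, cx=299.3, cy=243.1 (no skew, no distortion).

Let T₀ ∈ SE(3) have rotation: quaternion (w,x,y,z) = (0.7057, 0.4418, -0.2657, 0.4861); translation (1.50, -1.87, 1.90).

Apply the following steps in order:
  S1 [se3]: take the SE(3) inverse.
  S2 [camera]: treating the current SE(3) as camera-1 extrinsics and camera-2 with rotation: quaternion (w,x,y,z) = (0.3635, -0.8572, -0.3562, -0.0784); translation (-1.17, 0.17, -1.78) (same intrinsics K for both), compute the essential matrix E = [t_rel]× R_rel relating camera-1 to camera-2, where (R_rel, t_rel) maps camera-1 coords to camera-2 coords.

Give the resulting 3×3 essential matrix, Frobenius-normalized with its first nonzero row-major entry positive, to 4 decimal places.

after S1 (invert_se3): R=[0.3863 0.4513 0.8045; -0.9208 0.1371 0.3652; 0.0545 -0.8818 0.4685], t=(-1.2640, 0.9437, -2.6208)
after S2 (essential): [0.2520 0.5027 -0.3202; 0.3292 0.0271 -0.2195; 0.4384 -0.4621 -0.1350]

matrix = [0.2520 0.5027 -0.3202; 0.3292 0.0271 -0.2195; 0.4384 -0.4621 -0.1350]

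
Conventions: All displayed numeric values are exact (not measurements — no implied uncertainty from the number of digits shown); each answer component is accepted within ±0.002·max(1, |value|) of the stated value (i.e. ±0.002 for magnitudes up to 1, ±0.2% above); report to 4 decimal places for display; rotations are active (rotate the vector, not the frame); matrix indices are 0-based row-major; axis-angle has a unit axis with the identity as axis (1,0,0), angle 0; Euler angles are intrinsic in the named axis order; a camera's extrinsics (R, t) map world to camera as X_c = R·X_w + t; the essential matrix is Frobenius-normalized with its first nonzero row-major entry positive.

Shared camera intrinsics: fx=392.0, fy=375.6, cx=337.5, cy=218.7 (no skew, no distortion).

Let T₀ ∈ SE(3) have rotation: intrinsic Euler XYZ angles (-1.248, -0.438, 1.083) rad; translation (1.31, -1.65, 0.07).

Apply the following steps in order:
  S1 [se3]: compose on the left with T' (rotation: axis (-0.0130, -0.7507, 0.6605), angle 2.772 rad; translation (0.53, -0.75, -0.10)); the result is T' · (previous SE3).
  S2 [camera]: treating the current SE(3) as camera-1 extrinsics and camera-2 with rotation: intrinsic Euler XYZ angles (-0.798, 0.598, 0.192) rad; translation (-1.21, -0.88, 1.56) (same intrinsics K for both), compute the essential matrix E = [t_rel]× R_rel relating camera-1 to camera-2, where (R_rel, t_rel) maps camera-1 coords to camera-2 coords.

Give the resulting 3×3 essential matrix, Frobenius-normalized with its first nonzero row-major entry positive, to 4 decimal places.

matrix = [0.6106 -0.0602 -0.2849; 0.1262 -0.5448 0.4286; -0.1976 0.0665 0.0491]

after S1 (compose_se3): R=[-0.2757 0.9532 0.1239; 0.9214 0.2988 -0.2486; -0.2740 0.0456 -0.9606], t=(-0.3486, -0.7378, 1.8161)
after S2 (essential): [0.6106 -0.0602 -0.2849; 0.1262 -0.5448 0.4286; -0.1976 0.0665 0.0491]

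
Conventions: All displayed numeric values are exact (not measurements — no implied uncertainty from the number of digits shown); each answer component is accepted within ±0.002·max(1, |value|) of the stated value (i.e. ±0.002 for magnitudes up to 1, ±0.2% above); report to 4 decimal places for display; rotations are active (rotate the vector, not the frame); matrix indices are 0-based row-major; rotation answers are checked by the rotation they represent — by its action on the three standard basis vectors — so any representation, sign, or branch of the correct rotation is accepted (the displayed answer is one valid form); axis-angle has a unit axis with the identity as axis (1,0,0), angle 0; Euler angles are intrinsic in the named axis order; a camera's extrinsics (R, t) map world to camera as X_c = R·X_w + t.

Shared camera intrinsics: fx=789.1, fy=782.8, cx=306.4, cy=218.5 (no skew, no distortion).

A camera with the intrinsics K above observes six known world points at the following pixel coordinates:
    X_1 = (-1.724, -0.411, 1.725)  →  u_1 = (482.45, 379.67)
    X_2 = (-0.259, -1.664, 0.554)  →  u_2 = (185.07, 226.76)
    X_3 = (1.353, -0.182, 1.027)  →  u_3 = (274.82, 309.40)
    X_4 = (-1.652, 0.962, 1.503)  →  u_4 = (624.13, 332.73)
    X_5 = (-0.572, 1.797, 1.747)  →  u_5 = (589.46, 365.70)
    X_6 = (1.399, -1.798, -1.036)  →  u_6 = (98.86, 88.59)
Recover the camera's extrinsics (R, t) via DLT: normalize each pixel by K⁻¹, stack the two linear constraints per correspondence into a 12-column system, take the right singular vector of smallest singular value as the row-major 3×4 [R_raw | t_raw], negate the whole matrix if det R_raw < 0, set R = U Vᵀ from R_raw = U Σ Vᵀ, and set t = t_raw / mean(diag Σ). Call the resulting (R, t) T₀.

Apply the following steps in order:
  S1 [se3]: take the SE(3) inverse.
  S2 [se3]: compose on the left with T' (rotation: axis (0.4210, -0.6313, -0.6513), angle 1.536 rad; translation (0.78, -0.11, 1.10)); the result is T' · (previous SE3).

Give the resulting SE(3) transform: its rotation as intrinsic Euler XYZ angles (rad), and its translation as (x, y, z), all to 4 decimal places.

rotation (euler_xyz) = (0.7301, 0.5595, 1.3558), translation = (-3.1470, 3.2166, -3.1366)

source (pnp_recover): camera pose = R=[-0.4841 0.8721 0.0709; 0.1928 0.0273 0.9809; 0.8535 0.4885 -0.1813], t=(0.4400, -0.3900, 6.6401)
after S1 (invert_se3): R=[-0.4841 0.1928 0.8535; 0.8721 0.0273 0.4885; 0.0709 0.9809 -0.1813], t=(-5.3790, -3.6171, 1.5554)
after S2 (compose_se3): R=[0.1808 -0.8280 0.5308; 0.8035 -0.1869 -0.5652; 0.5672 0.5287 0.6315], t=(-3.1470, 3.2166, -3.1366)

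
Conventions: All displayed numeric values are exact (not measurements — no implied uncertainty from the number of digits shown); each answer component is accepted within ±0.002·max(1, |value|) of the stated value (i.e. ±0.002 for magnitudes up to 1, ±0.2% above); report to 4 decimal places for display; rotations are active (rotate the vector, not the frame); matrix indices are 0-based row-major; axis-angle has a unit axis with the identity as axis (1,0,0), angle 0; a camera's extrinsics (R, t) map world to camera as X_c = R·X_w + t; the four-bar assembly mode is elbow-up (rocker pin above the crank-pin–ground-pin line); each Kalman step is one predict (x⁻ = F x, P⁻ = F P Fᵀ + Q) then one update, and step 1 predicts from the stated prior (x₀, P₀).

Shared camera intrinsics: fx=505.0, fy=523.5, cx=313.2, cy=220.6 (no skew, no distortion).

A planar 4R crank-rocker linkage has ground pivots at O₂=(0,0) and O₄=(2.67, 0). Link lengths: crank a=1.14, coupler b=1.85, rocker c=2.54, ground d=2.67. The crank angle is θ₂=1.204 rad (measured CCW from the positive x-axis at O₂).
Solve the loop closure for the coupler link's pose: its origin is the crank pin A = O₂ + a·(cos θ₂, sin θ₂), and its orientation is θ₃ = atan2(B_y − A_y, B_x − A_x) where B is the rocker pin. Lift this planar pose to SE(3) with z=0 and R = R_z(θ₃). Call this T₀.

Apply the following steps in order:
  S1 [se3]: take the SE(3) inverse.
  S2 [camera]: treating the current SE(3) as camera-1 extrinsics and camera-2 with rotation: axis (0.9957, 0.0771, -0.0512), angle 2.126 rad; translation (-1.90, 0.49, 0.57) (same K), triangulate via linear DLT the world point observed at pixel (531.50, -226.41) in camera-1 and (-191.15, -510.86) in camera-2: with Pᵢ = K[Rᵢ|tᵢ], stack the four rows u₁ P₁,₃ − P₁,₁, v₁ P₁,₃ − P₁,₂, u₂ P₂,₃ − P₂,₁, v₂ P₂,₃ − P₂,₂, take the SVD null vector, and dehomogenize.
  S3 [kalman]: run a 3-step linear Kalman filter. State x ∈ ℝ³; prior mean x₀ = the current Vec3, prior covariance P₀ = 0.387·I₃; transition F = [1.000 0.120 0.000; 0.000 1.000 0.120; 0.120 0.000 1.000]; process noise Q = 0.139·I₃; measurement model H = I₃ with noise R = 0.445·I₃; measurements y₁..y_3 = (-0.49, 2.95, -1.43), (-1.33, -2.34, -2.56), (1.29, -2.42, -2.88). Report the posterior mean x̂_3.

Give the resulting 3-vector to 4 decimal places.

result = (0.2132, -1.2468, -2.1059)

source (fourbar_fk): coupler pose = R=[0.7140 -0.7002 0.0000; 0.7002 0.7140 0.0000; 0.0000 0.0000 1.0000], t=(0.4088, 1.0642, 0.0000)
after S1 (invert_se3): R=[0.7140 0.7002 0.0000; -0.7002 0.7140 0.0000; 0.0000 0.0000 1.0000], t=(-1.0370, -0.4735, 0.0000)
after S2 (triangulate): (1.3313, 0.7518, 1.0176)
after S3 (kf_track): (0.2132, -1.2468, -2.1059)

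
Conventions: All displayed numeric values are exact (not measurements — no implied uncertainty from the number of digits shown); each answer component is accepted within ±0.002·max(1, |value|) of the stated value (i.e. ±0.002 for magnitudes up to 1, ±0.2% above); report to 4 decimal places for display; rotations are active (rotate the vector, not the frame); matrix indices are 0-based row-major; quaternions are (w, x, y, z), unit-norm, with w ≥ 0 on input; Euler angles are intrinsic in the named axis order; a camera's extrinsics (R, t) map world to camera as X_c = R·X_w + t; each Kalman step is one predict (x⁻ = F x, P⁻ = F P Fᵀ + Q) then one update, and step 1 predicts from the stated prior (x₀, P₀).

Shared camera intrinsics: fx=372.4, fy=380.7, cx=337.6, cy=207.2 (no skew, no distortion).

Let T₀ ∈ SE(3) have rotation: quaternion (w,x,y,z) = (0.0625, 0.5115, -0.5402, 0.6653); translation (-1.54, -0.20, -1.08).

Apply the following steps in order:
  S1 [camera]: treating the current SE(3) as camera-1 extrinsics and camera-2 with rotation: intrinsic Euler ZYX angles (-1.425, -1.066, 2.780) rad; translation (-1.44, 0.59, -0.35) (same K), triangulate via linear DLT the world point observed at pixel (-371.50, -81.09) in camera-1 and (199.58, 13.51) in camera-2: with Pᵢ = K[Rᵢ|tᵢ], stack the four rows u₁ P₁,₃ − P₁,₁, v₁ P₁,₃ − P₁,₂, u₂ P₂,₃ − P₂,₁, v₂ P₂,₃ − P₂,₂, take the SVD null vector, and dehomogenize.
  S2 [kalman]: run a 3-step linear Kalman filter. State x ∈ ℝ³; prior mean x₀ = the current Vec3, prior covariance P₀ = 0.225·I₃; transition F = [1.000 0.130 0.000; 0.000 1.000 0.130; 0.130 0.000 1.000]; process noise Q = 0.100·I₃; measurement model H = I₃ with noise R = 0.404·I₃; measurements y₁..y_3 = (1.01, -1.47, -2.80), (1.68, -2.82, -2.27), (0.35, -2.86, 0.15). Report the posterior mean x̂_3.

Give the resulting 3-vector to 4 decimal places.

result = (0.7600, -2.4527, -0.7856)

after S1 (triangulate): (1.7142, -1.0218, 0.0842)
after S2 (kf_track): (0.7600, -2.4527, -0.7856)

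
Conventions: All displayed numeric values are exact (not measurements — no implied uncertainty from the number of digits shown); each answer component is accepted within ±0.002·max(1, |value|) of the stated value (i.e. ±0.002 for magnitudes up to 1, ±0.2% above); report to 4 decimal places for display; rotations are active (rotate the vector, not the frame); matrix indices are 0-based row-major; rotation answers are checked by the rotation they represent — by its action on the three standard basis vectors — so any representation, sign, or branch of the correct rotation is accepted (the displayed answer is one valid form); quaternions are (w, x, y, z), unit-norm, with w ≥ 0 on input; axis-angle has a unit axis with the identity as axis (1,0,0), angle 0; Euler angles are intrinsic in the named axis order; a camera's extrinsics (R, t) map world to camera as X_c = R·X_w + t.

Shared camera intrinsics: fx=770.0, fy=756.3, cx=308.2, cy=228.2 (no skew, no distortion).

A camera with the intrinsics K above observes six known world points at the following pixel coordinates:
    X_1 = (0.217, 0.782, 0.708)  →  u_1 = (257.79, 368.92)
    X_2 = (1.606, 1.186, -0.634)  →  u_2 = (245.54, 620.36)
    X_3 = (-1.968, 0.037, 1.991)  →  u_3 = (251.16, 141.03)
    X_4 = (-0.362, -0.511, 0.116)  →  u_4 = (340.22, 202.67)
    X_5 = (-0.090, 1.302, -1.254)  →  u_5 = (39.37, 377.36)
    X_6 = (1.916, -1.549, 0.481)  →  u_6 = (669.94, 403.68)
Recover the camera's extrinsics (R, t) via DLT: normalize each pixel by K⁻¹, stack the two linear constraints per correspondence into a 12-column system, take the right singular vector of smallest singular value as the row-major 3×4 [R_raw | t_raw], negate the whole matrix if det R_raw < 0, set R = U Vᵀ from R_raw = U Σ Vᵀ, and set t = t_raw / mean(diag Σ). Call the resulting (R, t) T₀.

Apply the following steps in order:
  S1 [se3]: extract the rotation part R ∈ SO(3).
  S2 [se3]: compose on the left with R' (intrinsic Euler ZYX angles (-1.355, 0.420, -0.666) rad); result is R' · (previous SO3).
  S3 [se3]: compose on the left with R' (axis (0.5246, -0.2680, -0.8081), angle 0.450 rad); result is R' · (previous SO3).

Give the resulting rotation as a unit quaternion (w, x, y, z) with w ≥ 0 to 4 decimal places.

rotation (quat) = (0.8272, 0.3217, 0.4144, -0.2012)

source (pnp_recover): camera pose = R=[0.5118 -0.8201 0.2558; 0.8144 0.5580 0.1596; -0.2736 0.1266 0.9535], t=(-0.0400, 0.3800, 5.2298)
after S1 (rot_of_se3): [0.5118 -0.8201 0.2558; 0.8144 0.5580 0.1596; -0.2736 0.1266 0.9535]
after S2 (compose_so3): [0.4977 0.3232 0.8049; -0.0695 0.9399 -0.3344; -0.8646 0.1105 0.4902]
after S3 (compose_so3): [0.5756 0.5995 0.5561; -0.0663 0.7120 -0.6990; -0.8150 0.3655 0.4496]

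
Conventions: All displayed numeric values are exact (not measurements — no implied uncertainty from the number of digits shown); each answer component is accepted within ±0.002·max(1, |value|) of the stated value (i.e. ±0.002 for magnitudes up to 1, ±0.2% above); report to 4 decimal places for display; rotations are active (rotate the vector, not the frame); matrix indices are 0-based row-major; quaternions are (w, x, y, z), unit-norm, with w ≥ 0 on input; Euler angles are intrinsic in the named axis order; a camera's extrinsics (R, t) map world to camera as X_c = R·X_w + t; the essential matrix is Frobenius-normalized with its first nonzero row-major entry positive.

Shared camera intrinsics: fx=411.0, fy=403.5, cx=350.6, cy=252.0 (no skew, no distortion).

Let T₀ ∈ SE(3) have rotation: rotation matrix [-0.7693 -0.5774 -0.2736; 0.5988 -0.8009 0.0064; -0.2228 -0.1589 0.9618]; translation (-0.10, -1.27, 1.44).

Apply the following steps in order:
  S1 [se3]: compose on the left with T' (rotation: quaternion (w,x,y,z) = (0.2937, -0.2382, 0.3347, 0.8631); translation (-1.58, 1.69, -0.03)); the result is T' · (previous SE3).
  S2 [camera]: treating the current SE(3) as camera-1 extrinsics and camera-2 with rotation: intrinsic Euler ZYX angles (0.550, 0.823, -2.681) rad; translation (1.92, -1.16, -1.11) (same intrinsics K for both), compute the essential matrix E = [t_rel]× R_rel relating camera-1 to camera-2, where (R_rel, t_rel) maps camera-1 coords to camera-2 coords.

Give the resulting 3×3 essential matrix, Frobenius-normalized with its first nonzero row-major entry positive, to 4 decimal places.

matrix = [0.1430 0.1024 -0.1453; -0.2227 -0.0777 -0.6613; 0.5396 0.3540 -0.1964]

after S1 (compose_se3): R=[0.1980 0.9801 -0.0153; -0.7886 0.1686 0.5914; 0.5822 -0.1050 0.8063], t=(-0.9712, 3.4551, 0.4286)
after S2 (essential): [0.1430 0.1024 -0.1453; -0.2227 -0.0777 -0.6613; 0.5396 0.3540 -0.1964]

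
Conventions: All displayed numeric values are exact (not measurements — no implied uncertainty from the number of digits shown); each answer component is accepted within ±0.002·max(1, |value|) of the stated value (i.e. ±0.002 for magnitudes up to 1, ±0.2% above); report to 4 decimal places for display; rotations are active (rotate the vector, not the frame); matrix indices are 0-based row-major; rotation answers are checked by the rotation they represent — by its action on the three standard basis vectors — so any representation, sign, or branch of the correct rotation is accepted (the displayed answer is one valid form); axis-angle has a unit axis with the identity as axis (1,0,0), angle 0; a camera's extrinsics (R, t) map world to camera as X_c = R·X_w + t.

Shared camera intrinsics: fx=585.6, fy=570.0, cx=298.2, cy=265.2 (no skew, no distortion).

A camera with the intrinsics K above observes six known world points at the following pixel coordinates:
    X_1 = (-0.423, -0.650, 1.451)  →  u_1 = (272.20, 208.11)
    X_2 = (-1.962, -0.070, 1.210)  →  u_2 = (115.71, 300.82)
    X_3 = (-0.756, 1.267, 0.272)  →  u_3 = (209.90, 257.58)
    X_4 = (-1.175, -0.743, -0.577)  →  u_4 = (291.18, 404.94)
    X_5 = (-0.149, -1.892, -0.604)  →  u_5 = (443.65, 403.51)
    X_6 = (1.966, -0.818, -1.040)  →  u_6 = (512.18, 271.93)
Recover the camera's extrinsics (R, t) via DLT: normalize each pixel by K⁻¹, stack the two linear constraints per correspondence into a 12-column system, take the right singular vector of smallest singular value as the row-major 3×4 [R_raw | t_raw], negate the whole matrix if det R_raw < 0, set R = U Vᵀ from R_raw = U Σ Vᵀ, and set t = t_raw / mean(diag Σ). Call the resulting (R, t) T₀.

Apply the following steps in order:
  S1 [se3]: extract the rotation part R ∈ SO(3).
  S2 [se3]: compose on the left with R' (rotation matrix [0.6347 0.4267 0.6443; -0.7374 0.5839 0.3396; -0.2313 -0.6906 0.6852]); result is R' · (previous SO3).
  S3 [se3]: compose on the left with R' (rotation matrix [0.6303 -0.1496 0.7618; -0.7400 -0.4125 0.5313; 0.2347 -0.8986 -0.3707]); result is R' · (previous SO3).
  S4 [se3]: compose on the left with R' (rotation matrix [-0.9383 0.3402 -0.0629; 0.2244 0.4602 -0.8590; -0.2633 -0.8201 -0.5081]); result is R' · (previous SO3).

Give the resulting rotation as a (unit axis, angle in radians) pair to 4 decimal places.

rotation (axis_angle) = ((-0.2348, 0.9680, 0.0890), 2.3676)

source (pnp_recover): camera pose = R=[0.7809 -0.5223 -0.3426; -0.5602 -0.3431 -0.7539; 0.2763 0.7807 -0.5606], t=(0.2600, 0.1200, 6.5698)
after S1 (rot_of_se3): [0.7809 -0.5223 -0.3426; -0.5602 -0.3431 -0.7539; 0.2763 0.7807 -0.5606]
after S2 (compose_so3): [0.4345 0.0251 -0.9003; -0.8091 0.4499 -0.3780; 0.3956 0.8927 0.2158]
after S3 (compose_so3): [0.6963 0.6286 -0.3465; 0.2223 0.2701 0.9368; 0.6824 -0.7293 0.0483]
after S4 (compose_so3): [-0.6206 -0.4520 0.6408; -0.3276 0.8919 0.3118; -0.7124 -0.0164 -0.7016]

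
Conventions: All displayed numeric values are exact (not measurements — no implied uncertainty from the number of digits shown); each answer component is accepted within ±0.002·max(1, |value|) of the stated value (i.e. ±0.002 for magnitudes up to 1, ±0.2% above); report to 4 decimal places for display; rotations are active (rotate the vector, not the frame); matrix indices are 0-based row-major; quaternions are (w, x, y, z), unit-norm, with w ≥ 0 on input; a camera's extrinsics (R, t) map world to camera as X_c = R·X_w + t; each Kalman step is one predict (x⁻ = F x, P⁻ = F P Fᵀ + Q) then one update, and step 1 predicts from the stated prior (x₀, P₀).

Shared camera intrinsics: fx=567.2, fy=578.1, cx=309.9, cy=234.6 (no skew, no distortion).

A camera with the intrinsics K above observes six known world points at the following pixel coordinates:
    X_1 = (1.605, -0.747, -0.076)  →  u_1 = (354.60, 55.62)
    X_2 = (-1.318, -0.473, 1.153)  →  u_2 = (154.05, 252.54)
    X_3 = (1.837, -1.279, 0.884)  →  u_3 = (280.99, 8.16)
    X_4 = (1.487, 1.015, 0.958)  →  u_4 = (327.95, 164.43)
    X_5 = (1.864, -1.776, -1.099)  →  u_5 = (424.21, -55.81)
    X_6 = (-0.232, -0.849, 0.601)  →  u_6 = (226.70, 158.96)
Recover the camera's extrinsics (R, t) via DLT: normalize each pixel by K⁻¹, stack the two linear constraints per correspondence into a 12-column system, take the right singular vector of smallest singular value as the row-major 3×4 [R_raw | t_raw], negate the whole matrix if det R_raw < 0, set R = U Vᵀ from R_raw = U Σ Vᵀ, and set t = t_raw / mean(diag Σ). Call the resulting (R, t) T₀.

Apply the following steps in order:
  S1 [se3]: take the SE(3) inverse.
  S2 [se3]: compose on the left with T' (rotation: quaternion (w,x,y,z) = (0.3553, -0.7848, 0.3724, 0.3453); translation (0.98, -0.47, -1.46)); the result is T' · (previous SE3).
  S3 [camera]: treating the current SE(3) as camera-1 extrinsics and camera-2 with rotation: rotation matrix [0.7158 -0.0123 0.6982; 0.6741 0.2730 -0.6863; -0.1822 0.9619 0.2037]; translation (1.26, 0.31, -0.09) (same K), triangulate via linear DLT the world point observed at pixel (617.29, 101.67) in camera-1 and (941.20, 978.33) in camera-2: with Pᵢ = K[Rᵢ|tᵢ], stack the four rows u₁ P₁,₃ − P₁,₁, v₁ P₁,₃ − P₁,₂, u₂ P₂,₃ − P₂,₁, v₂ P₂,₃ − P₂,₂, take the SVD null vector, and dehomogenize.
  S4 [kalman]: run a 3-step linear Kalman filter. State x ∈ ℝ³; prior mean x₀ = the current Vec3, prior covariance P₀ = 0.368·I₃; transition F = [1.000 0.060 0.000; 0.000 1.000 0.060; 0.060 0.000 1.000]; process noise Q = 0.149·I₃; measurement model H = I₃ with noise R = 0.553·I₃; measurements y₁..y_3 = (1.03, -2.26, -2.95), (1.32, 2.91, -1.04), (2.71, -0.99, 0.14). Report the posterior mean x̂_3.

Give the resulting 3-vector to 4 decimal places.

source (pnp_recover): camera pose = R=[0.4493 0.3640 -0.8158; -0.7698 0.6211 -0.1469; 0.4532 0.6941 0.5593], t=(0.0100, -0.3601, 6.4501)
after S1 (invert_se3): R=[0.4493 -0.7698 0.4532; 0.3640 0.6211 0.6941; -0.8158 -0.1469 0.5593], t=(-3.2052, -4.2570, -3.6522)
after S2 (compose_se3): R=[0.1418 -0.8474 -0.5116; -0.9883 -0.1507 -0.0244; -0.0565 0.5091 -0.8589], t=(3.9735, -0.3573, 4.2636)
after S3 (triangulate): (0.6856, 1.6073, -0.5289)
after S4 (kf_track): (1.7835, 0.1927, -0.7017)

result = (1.7835, 0.1927, -0.7017)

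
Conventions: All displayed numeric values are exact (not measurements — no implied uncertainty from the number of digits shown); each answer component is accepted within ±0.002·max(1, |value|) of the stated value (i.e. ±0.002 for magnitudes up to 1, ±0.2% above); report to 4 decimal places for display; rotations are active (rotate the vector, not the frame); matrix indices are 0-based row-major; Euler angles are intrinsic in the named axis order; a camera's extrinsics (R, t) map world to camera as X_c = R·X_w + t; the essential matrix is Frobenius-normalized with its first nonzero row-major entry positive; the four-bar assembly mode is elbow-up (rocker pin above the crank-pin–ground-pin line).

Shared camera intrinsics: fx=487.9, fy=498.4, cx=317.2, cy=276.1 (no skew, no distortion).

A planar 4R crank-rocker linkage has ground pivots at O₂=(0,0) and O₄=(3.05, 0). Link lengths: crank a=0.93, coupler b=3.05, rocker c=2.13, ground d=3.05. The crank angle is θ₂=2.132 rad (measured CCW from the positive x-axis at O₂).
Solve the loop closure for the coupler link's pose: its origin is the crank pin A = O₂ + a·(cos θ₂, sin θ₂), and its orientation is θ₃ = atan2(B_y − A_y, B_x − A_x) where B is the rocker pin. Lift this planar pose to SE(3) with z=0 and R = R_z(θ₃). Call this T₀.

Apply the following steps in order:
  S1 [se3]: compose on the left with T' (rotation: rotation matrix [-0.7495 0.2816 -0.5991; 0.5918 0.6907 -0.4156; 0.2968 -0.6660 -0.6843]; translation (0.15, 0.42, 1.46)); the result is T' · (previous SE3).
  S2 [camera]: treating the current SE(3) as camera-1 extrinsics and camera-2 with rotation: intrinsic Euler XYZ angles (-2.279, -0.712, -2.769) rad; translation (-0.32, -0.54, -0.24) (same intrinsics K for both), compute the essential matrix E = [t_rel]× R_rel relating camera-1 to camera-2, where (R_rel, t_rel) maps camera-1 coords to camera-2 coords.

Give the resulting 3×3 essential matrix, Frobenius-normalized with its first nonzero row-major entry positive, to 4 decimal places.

matrix = [0.1199 0.0092 -0.4676; -0.3446 0.5966 -0.1460; -0.1746 0.0684 0.4854]

source (fourbar_fk): coupler pose = R=[0.9182 -0.3962 0.0000; 0.3962 0.9182 0.0000; 0.0000 0.0000 1.0000], t=(-0.4950, 0.7874, 0.0000)
after S1 (compose_se3): R=[-0.5766 0.5555 -0.5991; 0.8170 0.3998 -0.4156; 0.0086 -0.7291 -0.6843], t=(0.7427, 0.6709, 0.7887)
after S2 (essential): [0.1199 0.0092 -0.4676; -0.3446 0.5966 -0.1460; -0.1746 0.0684 0.4854]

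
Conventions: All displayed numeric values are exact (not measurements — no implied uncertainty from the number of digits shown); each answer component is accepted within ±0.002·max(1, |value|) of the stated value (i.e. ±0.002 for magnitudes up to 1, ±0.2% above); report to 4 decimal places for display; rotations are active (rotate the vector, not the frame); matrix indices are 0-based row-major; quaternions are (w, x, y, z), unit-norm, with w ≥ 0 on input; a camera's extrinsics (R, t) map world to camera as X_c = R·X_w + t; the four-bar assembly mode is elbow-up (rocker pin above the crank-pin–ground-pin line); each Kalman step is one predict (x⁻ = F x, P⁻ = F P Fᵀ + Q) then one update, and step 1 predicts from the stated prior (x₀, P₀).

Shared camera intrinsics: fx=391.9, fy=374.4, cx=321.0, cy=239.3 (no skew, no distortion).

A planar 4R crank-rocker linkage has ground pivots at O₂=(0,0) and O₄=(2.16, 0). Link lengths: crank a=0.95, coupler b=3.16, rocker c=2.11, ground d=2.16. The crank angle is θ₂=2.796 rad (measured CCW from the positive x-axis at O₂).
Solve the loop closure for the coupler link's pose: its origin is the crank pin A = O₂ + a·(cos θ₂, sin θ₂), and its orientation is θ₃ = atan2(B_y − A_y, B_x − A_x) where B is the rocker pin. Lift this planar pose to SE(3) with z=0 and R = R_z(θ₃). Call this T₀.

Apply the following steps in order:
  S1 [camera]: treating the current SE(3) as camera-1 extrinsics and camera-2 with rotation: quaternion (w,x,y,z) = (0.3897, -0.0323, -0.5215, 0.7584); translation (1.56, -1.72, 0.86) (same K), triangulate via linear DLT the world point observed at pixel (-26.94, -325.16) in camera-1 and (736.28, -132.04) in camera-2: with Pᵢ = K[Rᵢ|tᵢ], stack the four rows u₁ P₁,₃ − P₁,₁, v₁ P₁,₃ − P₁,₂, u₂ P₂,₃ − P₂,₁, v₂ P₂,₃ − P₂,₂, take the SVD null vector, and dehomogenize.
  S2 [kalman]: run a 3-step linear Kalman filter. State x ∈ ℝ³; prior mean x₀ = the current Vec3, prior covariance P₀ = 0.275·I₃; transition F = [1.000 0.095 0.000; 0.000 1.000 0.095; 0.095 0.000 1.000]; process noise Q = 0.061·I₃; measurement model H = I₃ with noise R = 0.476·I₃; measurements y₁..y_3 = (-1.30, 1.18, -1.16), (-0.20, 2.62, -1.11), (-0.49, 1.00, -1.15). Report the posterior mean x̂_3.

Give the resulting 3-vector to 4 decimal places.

source (fourbar_fk): coupler pose = R=[0.8335 -0.5525 0.0000; 0.5525 0.8335 0.0000; 0.0000 0.0000 1.0000], t=(-0.8938, 0.3218, 0.0000)
after S1 (triangulate): (-0.0252, -1.0506, 0.3766)
after S2 (kf_track): (-0.4013, 0.8133, -0.7424)

result = (-0.4013, 0.8133, -0.7424)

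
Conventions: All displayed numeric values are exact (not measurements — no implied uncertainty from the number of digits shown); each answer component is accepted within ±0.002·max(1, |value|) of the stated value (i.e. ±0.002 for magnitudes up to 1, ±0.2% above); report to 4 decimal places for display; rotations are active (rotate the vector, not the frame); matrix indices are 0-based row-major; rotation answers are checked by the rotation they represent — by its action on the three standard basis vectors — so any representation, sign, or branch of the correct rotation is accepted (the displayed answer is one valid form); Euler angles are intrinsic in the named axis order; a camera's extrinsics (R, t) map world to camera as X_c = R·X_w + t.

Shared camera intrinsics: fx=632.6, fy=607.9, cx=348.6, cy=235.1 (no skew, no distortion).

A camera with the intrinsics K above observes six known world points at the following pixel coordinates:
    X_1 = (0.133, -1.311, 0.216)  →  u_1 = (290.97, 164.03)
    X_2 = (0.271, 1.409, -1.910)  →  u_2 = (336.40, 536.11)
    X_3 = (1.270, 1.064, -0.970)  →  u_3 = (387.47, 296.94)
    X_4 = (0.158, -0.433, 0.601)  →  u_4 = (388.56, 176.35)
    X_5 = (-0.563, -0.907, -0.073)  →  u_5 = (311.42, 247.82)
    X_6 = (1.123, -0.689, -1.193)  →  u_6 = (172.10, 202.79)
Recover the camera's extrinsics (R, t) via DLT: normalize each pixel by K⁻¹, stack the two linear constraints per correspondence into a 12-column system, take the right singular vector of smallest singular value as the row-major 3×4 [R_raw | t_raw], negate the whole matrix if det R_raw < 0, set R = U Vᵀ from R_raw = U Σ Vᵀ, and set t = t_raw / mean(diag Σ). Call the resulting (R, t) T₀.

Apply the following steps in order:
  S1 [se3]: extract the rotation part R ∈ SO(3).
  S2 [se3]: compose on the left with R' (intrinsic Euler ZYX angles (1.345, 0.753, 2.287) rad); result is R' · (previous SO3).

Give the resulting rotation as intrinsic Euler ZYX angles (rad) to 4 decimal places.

source (pnp_recover): camera pose = R=[-0.1283 0.7160 0.6862; -0.6638 0.4521 -0.5958; -0.7368 -0.5319 0.4173], t=(0.2700, 0.1200, 5.2105)
after S1 (rot_of_se3): [-0.1283 0.7160 0.6862; -0.6638 0.4521 -0.5958; -0.7368 -0.5319 0.4173]
after S2 (compose_so3): [-0.9900 0.1208 -0.0732; 0.1195 0.9926 0.0229; 0.0754 0.0140 -0.9971]

rotation (euler_zyx) = (3.0215, -0.0755, 3.1276)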